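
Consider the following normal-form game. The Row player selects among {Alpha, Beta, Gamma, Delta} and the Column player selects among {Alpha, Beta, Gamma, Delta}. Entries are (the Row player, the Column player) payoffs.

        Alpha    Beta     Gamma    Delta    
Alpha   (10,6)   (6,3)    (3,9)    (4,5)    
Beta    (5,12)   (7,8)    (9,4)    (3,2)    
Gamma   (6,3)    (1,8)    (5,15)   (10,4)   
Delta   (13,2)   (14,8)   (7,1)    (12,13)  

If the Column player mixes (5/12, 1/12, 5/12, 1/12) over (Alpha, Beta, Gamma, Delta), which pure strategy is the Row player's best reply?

Delta

Compute the Row player's expected payoff from each pure strategy against the given mix.
Alpha: (5/12)·10 + (1/12)·6 + (5/12)·3 + (1/12)·4 = 25/4
Beta: (5/12)·5 + (1/12)·7 + (5/12)·9 + (1/12)·3 = 20/3
Gamma: (5/12)·6 + (1/12)·1 + (5/12)·5 + (1/12)·10 = 11/2
Delta: (5/12)·13 + (1/12)·14 + (5/12)·7 + (1/12)·12 = 21/2
Highest expected payoff is 21/2, from Delta.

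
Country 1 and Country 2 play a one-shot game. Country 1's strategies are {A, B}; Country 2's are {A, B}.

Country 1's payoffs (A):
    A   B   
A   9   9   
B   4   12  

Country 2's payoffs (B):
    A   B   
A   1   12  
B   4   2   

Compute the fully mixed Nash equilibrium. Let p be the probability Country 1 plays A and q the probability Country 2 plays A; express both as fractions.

p = 2/13, q = 3/8

Each player's mixing probability is pinned down by making the *other* player indifferent.
Country 2 indifferent between A and B: p·1 + (1−p)·4 = p·12 + (1−p)·2 ⟹ 4 + (-3)p = 2 + 10p ⟹ p = 2/13.
Country 1 indifferent between A and B: q·9 + (1−q)·9 = q·4 + (1−q)·12 ⟹ 9 + 0q = 12 + (-8)q ⟹ q = 3/8.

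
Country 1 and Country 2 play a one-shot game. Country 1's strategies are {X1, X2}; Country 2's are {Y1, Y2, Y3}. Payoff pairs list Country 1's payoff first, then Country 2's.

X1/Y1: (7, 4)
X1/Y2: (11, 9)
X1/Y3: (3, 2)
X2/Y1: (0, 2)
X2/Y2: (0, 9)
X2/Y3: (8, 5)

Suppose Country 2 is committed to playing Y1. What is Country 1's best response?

X1

With Country 2 fixed at Y1, Country 1's payoffs are: X1 → 7, X2 → 0.
The maximum is 7, achieved by X1.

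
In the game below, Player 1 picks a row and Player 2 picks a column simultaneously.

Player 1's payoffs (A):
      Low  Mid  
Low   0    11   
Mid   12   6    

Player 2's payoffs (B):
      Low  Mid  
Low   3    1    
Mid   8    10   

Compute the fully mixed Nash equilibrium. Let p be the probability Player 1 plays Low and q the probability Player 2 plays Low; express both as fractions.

p = 1/2, q = 5/17

Each player's mixing probability is pinned down by making the *other* player indifferent.
Player 2 indifferent between Low and Mid: p·3 + (1−p)·8 = p·1 + (1−p)·10 ⟹ 8 + (-5)p = 10 + (-9)p ⟹ p = 1/2.
Player 1 indifferent between Low and Mid: q·0 + (1−q)·11 = q·12 + (1−q)·6 ⟹ 11 + (-11)q = 6 + 6q ⟹ q = 5/17.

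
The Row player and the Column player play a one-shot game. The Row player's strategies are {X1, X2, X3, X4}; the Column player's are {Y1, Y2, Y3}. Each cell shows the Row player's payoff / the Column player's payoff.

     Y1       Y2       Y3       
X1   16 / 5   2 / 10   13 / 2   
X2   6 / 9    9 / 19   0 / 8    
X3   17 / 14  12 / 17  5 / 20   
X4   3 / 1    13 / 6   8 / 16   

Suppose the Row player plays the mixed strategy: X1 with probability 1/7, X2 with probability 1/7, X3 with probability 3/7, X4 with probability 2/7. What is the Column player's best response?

Y3

Compute the Column player's expected payoff from each pure strategy against the given mix.
Y1: (1/7)·5 + (1/7)·9 + (3/7)·14 + (2/7)·1 = 58/7
Y2: (1/7)·10 + (1/7)·19 + (3/7)·17 + (2/7)·6 = 92/7
Y3: (1/7)·2 + (1/7)·8 + (3/7)·20 + (2/7)·16 = 102/7
Highest expected payoff is 102/7, from Y3.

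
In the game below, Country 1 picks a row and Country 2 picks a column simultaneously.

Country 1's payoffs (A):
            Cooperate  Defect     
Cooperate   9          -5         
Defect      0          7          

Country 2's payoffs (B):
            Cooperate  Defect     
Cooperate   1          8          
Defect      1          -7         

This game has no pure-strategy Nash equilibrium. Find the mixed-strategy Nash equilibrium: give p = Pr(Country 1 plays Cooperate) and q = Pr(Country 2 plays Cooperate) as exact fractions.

Each player's mixing probability is pinned down by making the *other* player indifferent.
Country 2 indifferent between Cooperate and Defect: p·1 + (1−p)·1 = p·8 + (1−p)·(-7) ⟹ 1 + 0p = (-7) + 15p ⟹ p = 8/15.
Country 1 indifferent between Cooperate and Defect: q·9 + (1−q)·(-5) = q·0 + (1−q)·7 ⟹ (-5) + 14q = 7 + (-7)q ⟹ q = 4/7.

p = 8/15, q = 4/7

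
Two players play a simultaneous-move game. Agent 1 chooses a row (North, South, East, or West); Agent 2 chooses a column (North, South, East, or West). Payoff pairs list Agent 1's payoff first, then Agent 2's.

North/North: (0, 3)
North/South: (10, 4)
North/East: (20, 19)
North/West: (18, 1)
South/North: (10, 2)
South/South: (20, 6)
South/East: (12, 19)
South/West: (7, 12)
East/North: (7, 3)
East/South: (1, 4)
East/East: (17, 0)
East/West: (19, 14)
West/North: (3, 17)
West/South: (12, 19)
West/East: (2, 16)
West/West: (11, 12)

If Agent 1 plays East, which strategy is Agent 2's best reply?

West

With Agent 1 fixed at East, Agent 2's payoffs are: North → 3, South → 4, East → 0, West → 14.
The maximum is 14, achieved by West.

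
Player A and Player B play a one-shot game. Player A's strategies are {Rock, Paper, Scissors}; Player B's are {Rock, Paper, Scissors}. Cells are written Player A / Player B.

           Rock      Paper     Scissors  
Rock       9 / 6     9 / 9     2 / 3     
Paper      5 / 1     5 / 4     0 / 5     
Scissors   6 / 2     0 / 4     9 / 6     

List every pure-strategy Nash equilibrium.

Find each player's best response to every opponent strategy; NE are the intersections.
Player A's best responses — vs Rock: Rock (payoff 9); vs Paper: Rock (payoff 9); vs Scissors: Scissors (payoff 9).
Player B's best responses — vs Rock: Paper (payoff 9); vs Paper: Scissors (payoff 5); vs Scissors: Scissors (payoff 6).
Mutual best responses occur at (Rock, Paper) and (Scissors, Scissors); at each, neither player gains by switching.

(Rock, Paper) and (Scissors, Scissors)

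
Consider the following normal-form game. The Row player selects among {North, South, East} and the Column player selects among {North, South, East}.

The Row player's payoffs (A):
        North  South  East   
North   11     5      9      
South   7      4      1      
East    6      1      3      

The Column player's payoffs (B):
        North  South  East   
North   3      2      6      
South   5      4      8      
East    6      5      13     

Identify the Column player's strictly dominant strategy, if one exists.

East

Check whether one of the Column player's strategies beats all alternatives regardless of what the opponent does.
East strictly dominates: vs North: 6 > each of {3, 2}; vs South: 8 > each of {5, 4}; vs East: 13 > each of {6, 5}.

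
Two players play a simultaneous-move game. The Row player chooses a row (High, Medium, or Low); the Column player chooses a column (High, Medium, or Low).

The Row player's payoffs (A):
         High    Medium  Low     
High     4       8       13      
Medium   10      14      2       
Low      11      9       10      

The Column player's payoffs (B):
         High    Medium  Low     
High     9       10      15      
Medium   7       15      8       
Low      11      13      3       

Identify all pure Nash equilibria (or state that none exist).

(High, Low) and (Medium, Medium)

Check mutual best responses: a cell is a NE iff neither player can gain by unilaterally deviating.
The Row player's best responses — vs High: Low (payoff 11); vs Medium: Medium (payoff 14); vs Low: High (payoff 13).
The Column player's best responses — vs High: Low (payoff 15); vs Medium: Medium (payoff 15); vs Low: Medium (payoff 13).
Mutual best responses occur at (High, Low) and (Medium, Medium); at each, neither player gains by switching.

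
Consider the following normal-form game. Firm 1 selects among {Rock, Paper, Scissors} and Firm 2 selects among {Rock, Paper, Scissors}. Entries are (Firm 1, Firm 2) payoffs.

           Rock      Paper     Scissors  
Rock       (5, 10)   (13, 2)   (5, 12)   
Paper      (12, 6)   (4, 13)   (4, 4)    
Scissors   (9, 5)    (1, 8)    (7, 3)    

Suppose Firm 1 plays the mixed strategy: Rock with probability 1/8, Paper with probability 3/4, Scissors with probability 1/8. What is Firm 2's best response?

Paper

Firm 2's best reply maximizes expected payoff against the mix.
Rock: (1/8)·10 + (3/4)·6 + (1/8)·5 = 51/8
Paper: (1/8)·2 + (3/4)·13 + (1/8)·8 = 11
Scissors: (1/8)·12 + (3/4)·4 + (1/8)·3 = 39/8
Highest expected payoff is 11, from Paper.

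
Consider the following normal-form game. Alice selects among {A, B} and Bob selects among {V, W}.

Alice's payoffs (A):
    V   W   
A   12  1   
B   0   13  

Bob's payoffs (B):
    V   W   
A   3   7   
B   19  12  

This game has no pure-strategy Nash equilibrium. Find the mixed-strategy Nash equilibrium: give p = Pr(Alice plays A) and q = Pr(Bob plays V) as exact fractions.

p = 7/11, q = 1/2

Each player's mixing probability is pinned down by making the *other* player indifferent.
Bob indifferent between V and W: p·3 + (1−p)·19 = p·7 + (1−p)·12 ⟹ 19 + (-16)p = 12 + (-5)p ⟹ p = 7/11.
Alice indifferent between A and B: q·12 + (1−q)·1 = q·0 + (1−q)·13 ⟹ 1 + 11q = 13 + (-13)q ⟹ q = 1/2.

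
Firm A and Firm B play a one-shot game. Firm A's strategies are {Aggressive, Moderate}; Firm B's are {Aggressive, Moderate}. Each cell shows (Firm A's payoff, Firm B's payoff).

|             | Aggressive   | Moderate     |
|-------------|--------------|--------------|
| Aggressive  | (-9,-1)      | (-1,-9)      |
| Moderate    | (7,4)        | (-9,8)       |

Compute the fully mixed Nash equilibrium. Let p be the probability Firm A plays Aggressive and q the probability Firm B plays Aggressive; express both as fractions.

p = 1/3, q = 1/3

Each player's mixing probability is pinned down by making the *other* player indifferent.
Firm B indifferent between Aggressive and Moderate: p·(-1) + (1−p)·4 = p·(-9) + (1−p)·8 ⟹ 4 + (-5)p = 8 + (-17)p ⟹ p = 1/3.
Firm A indifferent between Aggressive and Moderate: q·(-9) + (1−q)·(-1) = q·7 + (1−q)·(-9) ⟹ (-1) + (-8)q = (-9) + 16q ⟹ q = 1/3.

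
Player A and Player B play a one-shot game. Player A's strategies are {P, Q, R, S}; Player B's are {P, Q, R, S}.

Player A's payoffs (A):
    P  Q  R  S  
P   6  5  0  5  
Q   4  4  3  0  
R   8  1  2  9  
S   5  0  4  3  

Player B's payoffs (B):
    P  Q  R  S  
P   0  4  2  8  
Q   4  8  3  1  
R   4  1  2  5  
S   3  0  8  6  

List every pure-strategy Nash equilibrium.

A profile is a Nash equilibrium when each player is best-responding to the other.
Player A's best responses — vs P: R (payoff 8); vs Q: P (payoff 5); vs R: S (payoff 4); vs S: R (payoff 9).
Player B's best responses — vs P: S (payoff 8); vs Q: Q (payoff 8); vs R: S (payoff 5); vs S: R (payoff 8).
Mutual best responses occur at (R, S) and (S, R); at each, neither player gains by switching.

(R, S) and (S, R)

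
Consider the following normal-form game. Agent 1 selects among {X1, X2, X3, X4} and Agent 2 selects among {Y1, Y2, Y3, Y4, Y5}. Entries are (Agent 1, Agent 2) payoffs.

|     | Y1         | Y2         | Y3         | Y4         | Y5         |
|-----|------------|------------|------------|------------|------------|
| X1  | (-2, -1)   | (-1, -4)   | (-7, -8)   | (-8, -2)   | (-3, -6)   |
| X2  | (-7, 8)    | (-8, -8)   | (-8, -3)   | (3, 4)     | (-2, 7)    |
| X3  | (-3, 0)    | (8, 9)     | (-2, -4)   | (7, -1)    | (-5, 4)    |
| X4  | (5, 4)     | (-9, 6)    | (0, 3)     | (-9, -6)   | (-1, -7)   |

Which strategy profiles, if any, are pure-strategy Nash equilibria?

Check mutual best responses: a cell is a NE iff neither player can gain by unilaterally deviating.
Agent 1's best responses — vs Y1: X4 (payoff 5); vs Y2: X3 (payoff 8); vs Y3: X4 (payoff 0); vs Y4: X3 (payoff 7); vs Y5: X4 (payoff -1).
Agent 2's best responses — vs X1: Y1 (payoff -1); vs X2: Y1 (payoff 8); vs X3: Y2 (payoff 9); vs X4: Y2 (payoff 6).
The only mutual best response is (X3, Y2); neither player gains by switching there.

(X3, Y2)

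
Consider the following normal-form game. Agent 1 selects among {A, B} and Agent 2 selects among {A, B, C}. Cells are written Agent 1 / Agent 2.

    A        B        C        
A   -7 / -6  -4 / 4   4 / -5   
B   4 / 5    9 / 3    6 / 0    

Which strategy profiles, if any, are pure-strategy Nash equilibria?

(B, A)

A profile is a Nash equilibrium when each player is best-responding to the other.
Agent 1's best responses — vs A: B (payoff 4); vs B: B (payoff 9); vs C: B (payoff 6).
Agent 2's best responses — vs A: B (payoff 4); vs B: A (payoff 5).
The only mutual best response is (B, A); neither player gains by switching there.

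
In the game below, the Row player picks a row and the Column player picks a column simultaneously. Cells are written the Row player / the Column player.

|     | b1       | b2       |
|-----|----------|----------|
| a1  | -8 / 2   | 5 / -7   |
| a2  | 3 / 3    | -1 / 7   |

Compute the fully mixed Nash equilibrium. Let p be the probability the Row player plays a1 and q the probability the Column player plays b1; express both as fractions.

p = 4/13, q = 6/17

In a mixed NE each player is indifferent between their pure strategies, so the opponent's mix sets the indifference.
The Column player indifferent between b1 and b2: p·2 + (1−p)·3 = p·(-7) + (1−p)·7 ⟹ 3 + (-1)p = 7 + (-14)p ⟹ p = 4/13.
The Row player indifferent between a1 and a2: q·(-8) + (1−q)·5 = q·3 + (1−q)·(-1) ⟹ 5 + (-13)q = (-1) + 4q ⟹ q = 6/17.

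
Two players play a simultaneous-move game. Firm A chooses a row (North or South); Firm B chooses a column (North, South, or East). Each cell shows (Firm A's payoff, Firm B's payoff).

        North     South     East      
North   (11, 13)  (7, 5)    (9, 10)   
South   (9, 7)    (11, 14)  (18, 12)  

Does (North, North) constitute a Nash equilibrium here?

Holding Firm B at North: Firm A gets 11 from North, versus 9 from South. No profitable deviation for Firm A.
Holding Firm A at North: Firm B gets 13 from North, versus 5 from South, 10 from East. No profitable deviation for Firm B either.

Yes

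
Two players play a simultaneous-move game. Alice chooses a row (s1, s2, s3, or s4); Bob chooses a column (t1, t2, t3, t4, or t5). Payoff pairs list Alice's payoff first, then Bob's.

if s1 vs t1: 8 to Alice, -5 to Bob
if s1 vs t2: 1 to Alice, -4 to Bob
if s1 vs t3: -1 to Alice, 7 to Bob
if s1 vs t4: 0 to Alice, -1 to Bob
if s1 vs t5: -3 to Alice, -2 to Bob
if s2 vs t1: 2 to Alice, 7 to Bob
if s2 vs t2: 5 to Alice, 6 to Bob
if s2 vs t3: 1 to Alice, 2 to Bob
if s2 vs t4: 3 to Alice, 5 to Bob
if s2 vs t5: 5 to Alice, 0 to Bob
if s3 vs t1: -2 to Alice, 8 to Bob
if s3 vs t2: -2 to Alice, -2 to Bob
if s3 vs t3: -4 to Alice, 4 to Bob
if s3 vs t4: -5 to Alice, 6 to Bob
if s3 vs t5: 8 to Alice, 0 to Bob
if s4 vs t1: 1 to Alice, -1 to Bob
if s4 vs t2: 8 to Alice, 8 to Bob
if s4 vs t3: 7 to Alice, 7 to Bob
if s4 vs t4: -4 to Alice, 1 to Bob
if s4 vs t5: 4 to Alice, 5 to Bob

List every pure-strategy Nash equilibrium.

(s4, t2)

Check mutual best responses: a cell is a NE iff neither player can gain by unilaterally deviating.
Alice's best responses — vs t1: s1 (payoff 8); vs t2: s4 (payoff 8); vs t3: s4 (payoff 7); vs t4: s2 (payoff 3); vs t5: s3 (payoff 8).
Bob's best responses — vs s1: t3 (payoff 7); vs s2: t1 (payoff 7); vs s3: t1 (payoff 8); vs s4: t2 (payoff 8).
The only mutual best response is (s4, t2); neither player gains by switching there.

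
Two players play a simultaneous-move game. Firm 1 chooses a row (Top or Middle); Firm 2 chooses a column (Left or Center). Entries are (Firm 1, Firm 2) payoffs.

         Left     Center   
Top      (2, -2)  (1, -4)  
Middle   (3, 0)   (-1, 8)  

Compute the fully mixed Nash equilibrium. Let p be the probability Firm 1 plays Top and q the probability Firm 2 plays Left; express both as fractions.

p = 4/5, q = 2/3

Each player's mixing probability is pinned down by making the *other* player indifferent.
Firm 2 indifferent between Left and Center: p·(-2) + (1−p)·0 = p·(-4) + (1−p)·8 ⟹ 0 + (-2)p = 8 + (-12)p ⟹ p = 4/5.
Firm 1 indifferent between Top and Middle: q·2 + (1−q)·1 = q·3 + (1−q)·(-1) ⟹ 1 + 1q = (-1) + 4q ⟹ q = 2/3.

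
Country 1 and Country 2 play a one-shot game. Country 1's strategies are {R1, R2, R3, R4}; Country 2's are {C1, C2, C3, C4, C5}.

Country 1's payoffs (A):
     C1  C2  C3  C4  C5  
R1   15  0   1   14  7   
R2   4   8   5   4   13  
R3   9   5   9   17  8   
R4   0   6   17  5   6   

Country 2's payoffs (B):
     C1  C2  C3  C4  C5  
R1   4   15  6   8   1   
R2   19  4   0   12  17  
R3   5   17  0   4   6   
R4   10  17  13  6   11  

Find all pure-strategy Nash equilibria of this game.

No pure-strategy Nash equilibrium

Check mutual best responses: a cell is a NE iff neither player can gain by unilaterally deviating.
Country 1's best responses — vs C1: R1 (payoff 15); vs C2: R2 (payoff 8); vs C3: R4 (payoff 17); vs C4: R3 (payoff 17); vs C5: R2 (payoff 13).
Country 2's best responses — vs R1: C2 (payoff 15); vs R2: C1 (payoff 19); vs R3: C2 (payoff 17); vs R4: C2 (payoff 17).
No cell has both players best-responding. For instance, Country 1's best reply to C5 is R2, but against R2 Country 2 prefers C1 over C5.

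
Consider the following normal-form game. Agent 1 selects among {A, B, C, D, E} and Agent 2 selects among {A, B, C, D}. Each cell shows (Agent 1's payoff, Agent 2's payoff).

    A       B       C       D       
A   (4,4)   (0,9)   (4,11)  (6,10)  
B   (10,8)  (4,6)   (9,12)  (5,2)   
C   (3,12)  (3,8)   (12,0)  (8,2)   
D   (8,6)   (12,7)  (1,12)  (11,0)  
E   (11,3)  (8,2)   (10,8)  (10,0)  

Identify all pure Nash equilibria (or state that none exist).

Find each player's best response to every opponent strategy; NE are the intersections.
Agent 1's best responses — vs A: E (payoff 11); vs B: D (payoff 12); vs C: C (payoff 12); vs D: D (payoff 11).
Agent 2's best responses — vs A: C (payoff 11); vs B: C (payoff 12); vs C: A (payoff 12); vs D: C (payoff 12); vs E: C (payoff 8).
No cell has both players best-responding. For instance, Agent 1's best reply to D is D, but against D Agent 2 prefers C over D.

None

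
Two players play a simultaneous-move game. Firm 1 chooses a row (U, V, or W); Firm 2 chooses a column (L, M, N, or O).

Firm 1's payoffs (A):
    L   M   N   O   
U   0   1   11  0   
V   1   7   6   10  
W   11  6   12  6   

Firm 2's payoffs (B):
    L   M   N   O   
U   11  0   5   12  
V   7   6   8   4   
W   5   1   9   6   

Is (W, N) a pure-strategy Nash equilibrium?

Yes

Holding Firm 2 at N: Firm 1 gets 12 from W, versus 11 from U, 6 from V. No profitable deviation for Firm 1.
Holding Firm 1 at W: Firm 2 gets 9 from N, versus 5 from L, 1 from M, 6 from O. No profitable deviation for Firm 2 either.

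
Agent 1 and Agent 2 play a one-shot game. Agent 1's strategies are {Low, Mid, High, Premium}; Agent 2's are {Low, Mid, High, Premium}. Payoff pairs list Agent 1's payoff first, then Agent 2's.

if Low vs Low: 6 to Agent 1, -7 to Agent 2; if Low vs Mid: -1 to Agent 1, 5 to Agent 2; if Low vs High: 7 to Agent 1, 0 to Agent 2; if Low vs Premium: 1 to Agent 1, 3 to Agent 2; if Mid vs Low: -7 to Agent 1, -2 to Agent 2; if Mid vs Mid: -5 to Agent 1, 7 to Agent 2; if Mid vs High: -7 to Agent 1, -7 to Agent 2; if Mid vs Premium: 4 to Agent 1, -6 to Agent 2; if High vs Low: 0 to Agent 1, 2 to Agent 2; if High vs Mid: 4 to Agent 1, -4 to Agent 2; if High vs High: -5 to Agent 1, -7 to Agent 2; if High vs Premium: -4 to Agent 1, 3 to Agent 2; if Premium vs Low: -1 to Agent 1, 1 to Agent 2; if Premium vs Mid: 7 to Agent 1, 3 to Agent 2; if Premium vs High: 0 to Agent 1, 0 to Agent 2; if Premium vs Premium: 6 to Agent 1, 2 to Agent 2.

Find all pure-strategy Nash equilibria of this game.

(Premium, Mid)

A profile is a Nash equilibrium when each player is best-responding to the other.
Agent 1's best responses — vs Low: Low (payoff 6); vs Mid: Premium (payoff 7); vs High: Low (payoff 7); vs Premium: Premium (payoff 6).
Agent 2's best responses — vs Low: Mid (payoff 5); vs Mid: Mid (payoff 7); vs High: Premium (payoff 3); vs Premium: Mid (payoff 3).
The only mutual best response is (Premium, Mid); neither player gains by switching there.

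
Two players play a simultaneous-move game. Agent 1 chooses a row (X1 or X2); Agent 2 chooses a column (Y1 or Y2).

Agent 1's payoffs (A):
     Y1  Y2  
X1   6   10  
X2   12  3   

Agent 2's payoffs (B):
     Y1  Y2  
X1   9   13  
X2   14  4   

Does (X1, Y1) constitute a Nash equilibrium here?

Holding Agent 2 at Y1: Agent 1 gets 6 from X1 but could get 12 by switching to X2. Agent 1 has a profitable deviation.

No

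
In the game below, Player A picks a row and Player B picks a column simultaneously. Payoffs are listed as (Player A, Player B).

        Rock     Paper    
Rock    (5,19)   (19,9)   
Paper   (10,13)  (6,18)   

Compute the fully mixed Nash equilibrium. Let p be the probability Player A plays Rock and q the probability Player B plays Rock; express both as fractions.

p = 1/3, q = 13/18

In a mixed NE each player is indifferent between their pure strategies, so the opponent's mix sets the indifference.
Player B indifferent between Rock and Paper: p·19 + (1−p)·13 = p·9 + (1−p)·18 ⟹ 13 + 6p = 18 + (-9)p ⟹ p = 1/3.
Player A indifferent between Rock and Paper: q·5 + (1−q)·19 = q·10 + (1−q)·6 ⟹ 19 + (-14)q = 6 + 4q ⟹ q = 13/18.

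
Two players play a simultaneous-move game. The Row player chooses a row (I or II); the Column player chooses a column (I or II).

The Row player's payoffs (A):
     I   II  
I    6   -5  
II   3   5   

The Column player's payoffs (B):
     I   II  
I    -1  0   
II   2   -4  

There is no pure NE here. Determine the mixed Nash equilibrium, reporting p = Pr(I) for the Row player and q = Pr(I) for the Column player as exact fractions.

p = 6/7, q = 10/13

Each player's mixing probability is pinned down by making the *other* player indifferent.
The Column player indifferent between I and II: p·(-1) + (1−p)·2 = p·0 + (1−p)·(-4) ⟹ 2 + (-3)p = (-4) + 4p ⟹ p = 6/7.
The Row player indifferent between I and II: q·6 + (1−q)·(-5) = q·3 + (1−q)·5 ⟹ (-5) + 11q = 5 + (-2)q ⟹ q = 10/13.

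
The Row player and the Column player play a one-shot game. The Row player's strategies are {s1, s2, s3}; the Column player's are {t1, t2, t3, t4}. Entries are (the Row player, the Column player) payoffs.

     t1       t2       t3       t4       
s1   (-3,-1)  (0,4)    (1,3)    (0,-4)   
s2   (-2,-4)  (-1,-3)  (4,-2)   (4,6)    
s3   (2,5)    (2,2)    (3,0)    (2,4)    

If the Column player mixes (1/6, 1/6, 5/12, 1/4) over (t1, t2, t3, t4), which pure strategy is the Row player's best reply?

s3

Compute the Row player's expected payoff from each pure strategy against the given mix.
s1: (1/6)·(-3) + (1/6)·0 + (5/12)·1 + (1/4)·0 = -1/12
s2: (1/6)·(-2) + (1/6)·(-1) + (5/12)·4 + (1/4)·4 = 13/6
s3: (1/6)·2 + (1/6)·2 + (5/12)·3 + (1/4)·2 = 29/12
Highest expected payoff is 29/12, from s3.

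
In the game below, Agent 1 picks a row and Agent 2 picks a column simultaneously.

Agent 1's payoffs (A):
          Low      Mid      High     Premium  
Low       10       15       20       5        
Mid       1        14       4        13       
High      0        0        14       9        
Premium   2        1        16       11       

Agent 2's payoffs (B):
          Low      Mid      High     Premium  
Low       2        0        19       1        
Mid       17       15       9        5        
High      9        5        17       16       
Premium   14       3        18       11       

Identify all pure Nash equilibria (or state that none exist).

Check mutual best responses: a cell is a NE iff neither player can gain by unilaterally deviating.
Agent 1's best responses — vs Low: Low (payoff 10); vs Mid: Low (payoff 15); vs High: Low (payoff 20); vs Premium: Mid (payoff 13).
Agent 2's best responses — vs Low: High (payoff 19); vs Mid: Low (payoff 17); vs High: High (payoff 17); vs Premium: High (payoff 18).
The only mutual best response is (Low, High); neither player gains by switching there.

(Low, High)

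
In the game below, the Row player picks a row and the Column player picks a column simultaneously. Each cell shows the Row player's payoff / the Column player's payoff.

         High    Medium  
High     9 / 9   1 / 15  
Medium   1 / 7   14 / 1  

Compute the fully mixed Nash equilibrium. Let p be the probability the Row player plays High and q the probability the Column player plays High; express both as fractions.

Each player's mixing probability is pinned down by making the *other* player indifferent.
The Column player indifferent between High and Medium: p·9 + (1−p)·7 = p·15 + (1−p)·1 ⟹ 7 + 2p = 1 + 14p ⟹ p = 1/2.
The Row player indifferent between High and Medium: q·9 + (1−q)·1 = q·1 + (1−q)·14 ⟹ 1 + 8q = 14 + (-13)q ⟹ q = 13/21.

p = 1/2, q = 13/21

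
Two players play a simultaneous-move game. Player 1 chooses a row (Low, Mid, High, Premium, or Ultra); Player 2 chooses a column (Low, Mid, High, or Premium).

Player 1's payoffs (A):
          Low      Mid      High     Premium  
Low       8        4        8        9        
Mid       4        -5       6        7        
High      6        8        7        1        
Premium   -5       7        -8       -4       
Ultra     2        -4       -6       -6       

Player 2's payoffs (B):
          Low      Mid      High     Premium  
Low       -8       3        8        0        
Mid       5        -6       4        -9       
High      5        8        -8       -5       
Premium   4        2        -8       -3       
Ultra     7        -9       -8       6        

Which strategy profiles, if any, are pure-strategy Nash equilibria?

Check mutual best responses: a cell is a NE iff neither player can gain by unilaterally deviating.
Player 1's best responses — vs Low: Low (payoff 8); vs Mid: High (payoff 8); vs High: Low (payoff 8); vs Premium: Low (payoff 9).
Player 2's best responses — vs Low: High (payoff 8); vs Mid: Low (payoff 5); vs High: Mid (payoff 8); vs Premium: Low (payoff 4); vs Ultra: Low (payoff 7).
Mutual best responses occur at (Low, High) and (High, Mid); at each, neither player gains by switching.

(Low, High) and (High, Mid)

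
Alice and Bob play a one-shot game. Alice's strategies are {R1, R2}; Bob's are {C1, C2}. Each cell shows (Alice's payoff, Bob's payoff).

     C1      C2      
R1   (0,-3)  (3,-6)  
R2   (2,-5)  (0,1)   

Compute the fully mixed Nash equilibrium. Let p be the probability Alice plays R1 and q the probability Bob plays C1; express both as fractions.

Each player's mixing probability is pinned down by making the *other* player indifferent.
Bob indifferent between C1 and C2: p·(-3) + (1−p)·(-5) = p·(-6) + (1−p)·1 ⟹ (-5) + 2p = 1 + (-7)p ⟹ p = 2/3.
Alice indifferent between R1 and R2: q·0 + (1−q)·3 = q·2 + (1−q)·0 ⟹ 3 + (-3)q = 0 + 2q ⟹ q = 3/5.

p = 2/3, q = 3/5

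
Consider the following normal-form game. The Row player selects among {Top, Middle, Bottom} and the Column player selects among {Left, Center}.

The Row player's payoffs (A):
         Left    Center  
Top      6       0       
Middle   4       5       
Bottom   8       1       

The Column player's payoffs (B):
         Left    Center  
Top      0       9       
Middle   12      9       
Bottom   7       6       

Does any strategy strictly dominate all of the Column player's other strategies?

No strictly dominant strategy

Check whether one of the Column player's strategies beats all alternatives regardless of what the opponent does.
Left is not dominant: against Top, Center gives 9 > 0.
Center is not dominant: against Middle, Left gives 12 > 9.
No single strategy is best against every opponent action.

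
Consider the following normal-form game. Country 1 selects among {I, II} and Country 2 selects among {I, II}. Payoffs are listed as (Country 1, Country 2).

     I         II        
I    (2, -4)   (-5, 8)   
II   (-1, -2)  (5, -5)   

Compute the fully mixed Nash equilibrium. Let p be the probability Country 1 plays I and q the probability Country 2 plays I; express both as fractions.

p = 1/5, q = 10/13

Each player's mixing probability is pinned down by making the *other* player indifferent.
Country 2 indifferent between I and II: p·(-4) + (1−p)·(-2) = p·8 + (1−p)·(-5) ⟹ (-2) + (-2)p = (-5) + 13p ⟹ p = 1/5.
Country 1 indifferent between I and II: q·2 + (1−q)·(-5) = q·(-1) + (1−q)·5 ⟹ (-5) + 7q = 5 + (-6)q ⟹ q = 10/13.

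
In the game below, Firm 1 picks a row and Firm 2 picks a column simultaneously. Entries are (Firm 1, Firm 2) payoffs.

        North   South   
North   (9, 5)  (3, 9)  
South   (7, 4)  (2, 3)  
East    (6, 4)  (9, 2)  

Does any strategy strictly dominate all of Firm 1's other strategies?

Check whether one of Firm 1's strategies beats all alternatives regardless of what the opponent does.
North is not dominant: against South, East gives 9 > 3.
South is not dominant: against North, North gives 9 > 7.
East is not dominant: against North, North gives 9 > 6.
No single strategy is best against every opponent action.

None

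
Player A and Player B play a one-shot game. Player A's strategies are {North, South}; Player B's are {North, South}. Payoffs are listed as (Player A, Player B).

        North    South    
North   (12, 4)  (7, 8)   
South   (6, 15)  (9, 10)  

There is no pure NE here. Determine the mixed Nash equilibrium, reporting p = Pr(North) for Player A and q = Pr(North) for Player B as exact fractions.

p = 5/9, q = 1/4

In a mixed NE each player is indifferent between their pure strategies, so the opponent's mix sets the indifference.
Player B indifferent between North and South: p·4 + (1−p)·15 = p·8 + (1−p)·10 ⟹ 15 + (-11)p = 10 + (-2)p ⟹ p = 5/9.
Player A indifferent between North and South: q·12 + (1−q)·7 = q·6 + (1−q)·9 ⟹ 7 + 5q = 9 + (-3)q ⟹ q = 1/4.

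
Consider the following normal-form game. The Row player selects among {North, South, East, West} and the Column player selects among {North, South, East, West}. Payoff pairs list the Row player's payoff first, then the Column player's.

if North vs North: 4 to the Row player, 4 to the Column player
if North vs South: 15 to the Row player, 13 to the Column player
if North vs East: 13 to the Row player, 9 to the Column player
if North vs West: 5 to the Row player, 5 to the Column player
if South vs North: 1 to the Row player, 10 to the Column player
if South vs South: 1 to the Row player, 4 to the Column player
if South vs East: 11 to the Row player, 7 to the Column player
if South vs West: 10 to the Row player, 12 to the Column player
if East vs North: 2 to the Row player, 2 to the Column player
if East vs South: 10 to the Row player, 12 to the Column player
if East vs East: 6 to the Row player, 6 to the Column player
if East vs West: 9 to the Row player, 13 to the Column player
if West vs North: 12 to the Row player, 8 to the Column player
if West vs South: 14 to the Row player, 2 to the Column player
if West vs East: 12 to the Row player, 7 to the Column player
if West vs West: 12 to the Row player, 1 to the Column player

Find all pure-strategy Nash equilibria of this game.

Find each player's best response to every opponent strategy; NE are the intersections.
The Row player's best responses — vs North: West (payoff 12); vs South: North (payoff 15); vs East: North (payoff 13); vs West: West (payoff 12).
The Column player's best responses — vs North: South (payoff 13); vs South: West (payoff 12); vs East: West (payoff 13); vs West: North (payoff 8).
Mutual best responses occur at (North, South) and (West, North); at each, neither player gains by switching.

(North, South) and (West, North)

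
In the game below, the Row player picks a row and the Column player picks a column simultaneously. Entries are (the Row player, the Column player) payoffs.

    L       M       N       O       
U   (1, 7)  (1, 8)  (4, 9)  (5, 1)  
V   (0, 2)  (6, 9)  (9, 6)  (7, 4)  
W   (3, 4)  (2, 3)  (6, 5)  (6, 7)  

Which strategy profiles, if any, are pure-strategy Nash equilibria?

Check mutual best responses: a cell is a NE iff neither player can gain by unilaterally deviating.
The Row player's best responses — vs L: W (payoff 3); vs M: V (payoff 6); vs N: V (payoff 9); vs O: V (payoff 7).
The Column player's best responses — vs U: N (payoff 9); vs V: M (payoff 9); vs W: O (payoff 7).
The only mutual best response is (V, M); neither player gains by switching there.

(V, M)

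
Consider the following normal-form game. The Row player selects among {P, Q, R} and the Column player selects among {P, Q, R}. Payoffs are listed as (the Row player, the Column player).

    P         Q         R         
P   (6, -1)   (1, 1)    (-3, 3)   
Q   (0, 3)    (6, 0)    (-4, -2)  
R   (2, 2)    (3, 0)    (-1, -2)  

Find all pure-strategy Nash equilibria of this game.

Check mutual best responses: a cell is a NE iff neither player can gain by unilaterally deviating.
The Row player's best responses — vs P: P (payoff 6); vs Q: Q (payoff 6); vs R: R (payoff -1).
The Column player's best responses — vs P: R (payoff 3); vs Q: P (payoff 3); vs R: P (payoff 2).
No cell has both players best-responding. For instance, the Row player's best reply to R is R, but against R the Column player prefers P over R.

There is no pure-strategy Nash equilibrium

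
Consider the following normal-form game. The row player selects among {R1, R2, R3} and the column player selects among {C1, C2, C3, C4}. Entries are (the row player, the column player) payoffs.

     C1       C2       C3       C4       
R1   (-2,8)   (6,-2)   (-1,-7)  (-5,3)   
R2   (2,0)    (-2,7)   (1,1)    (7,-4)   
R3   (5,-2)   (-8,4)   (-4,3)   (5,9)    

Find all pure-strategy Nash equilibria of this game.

None

Check mutual best responses: a cell is a NE iff neither player can gain by unilaterally deviating.
The row player's best responses — vs C1: R3 (payoff 5); vs C2: R1 (payoff 6); vs C3: R2 (payoff 1); vs C4: R2 (payoff 7).
The column player's best responses — vs R1: C1 (payoff 8); vs R2: C2 (payoff 7); vs R3: C4 (payoff 9).
No cell has both players best-responding. For instance, the row player's best reply to C3 is R2, but against R2 the column player prefers C2 over C3.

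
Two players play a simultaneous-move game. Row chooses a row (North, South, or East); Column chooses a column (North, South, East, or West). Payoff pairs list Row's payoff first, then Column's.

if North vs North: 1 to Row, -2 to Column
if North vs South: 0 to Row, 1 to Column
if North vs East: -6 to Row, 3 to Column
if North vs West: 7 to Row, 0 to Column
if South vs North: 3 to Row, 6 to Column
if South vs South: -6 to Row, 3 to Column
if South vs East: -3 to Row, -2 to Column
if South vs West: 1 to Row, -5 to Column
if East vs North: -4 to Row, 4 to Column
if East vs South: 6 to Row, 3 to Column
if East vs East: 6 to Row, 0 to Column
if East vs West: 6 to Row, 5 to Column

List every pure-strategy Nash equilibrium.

(South, North)

Find each player's best response to every opponent strategy; NE are the intersections.
Row's best responses — vs North: South (payoff 3); vs South: East (payoff 6); vs East: East (payoff 6); vs West: North (payoff 7).
Column's best responses — vs North: East (payoff 3); vs South: North (payoff 6); vs East: West (payoff 5).
The only mutual best response is (South, North); neither player gains by switching there.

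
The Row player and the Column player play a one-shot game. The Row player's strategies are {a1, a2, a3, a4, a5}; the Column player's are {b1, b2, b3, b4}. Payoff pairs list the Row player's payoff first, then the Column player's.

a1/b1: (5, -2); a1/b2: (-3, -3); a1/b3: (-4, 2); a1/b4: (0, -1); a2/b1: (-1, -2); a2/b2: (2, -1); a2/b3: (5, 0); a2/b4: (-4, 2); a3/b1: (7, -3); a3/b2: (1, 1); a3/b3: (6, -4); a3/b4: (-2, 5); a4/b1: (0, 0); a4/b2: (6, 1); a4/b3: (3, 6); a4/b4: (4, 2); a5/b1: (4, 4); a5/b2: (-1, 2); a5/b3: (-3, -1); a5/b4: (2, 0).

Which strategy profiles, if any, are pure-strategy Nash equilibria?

There is no pure-strategy Nash equilibrium

Find each player's best response to every opponent strategy; NE are the intersections.
The Row player's best responses — vs b1: a3 (payoff 7); vs b2: a4 (payoff 6); vs b3: a3 (payoff 6); vs b4: a4 (payoff 4).
The Column player's best responses — vs a1: b3 (payoff 2); vs a2: b4 (payoff 2); vs a3: b4 (payoff 5); vs a4: b3 (payoff 6); vs a5: b1 (payoff 4).
No cell has both players best-responding. For instance, the Row player's best reply to b3 is a3, but against a3 the Column player prefers b4 over b3.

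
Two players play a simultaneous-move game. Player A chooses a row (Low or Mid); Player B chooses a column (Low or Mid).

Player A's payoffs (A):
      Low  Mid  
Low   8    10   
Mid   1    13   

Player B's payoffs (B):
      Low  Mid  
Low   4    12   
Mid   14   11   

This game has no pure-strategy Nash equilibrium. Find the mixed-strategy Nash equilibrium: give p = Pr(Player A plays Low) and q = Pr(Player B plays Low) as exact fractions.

p = 3/11, q = 3/10

In a mixed NE each player is indifferent between their pure strategies, so the opponent's mix sets the indifference.
Player B indifferent between Low and Mid: p·4 + (1−p)·14 = p·12 + (1−p)·11 ⟹ 14 + (-10)p = 11 + 1p ⟹ p = 3/11.
Player A indifferent between Low and Mid: q·8 + (1−q)·10 = q·1 + (1−q)·13 ⟹ 10 + (-2)q = 13 + (-12)q ⟹ q = 3/10.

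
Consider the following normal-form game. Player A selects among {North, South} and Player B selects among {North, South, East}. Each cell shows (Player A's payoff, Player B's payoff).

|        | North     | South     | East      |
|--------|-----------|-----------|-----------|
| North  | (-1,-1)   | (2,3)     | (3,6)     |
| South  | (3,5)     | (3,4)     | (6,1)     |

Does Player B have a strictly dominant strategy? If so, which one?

A strategy is strictly dominant if it gives Player B a strictly higher payoff than every other strategy, against every choice by the opponent.
North is not dominant: against North, South gives 3 > -1.
South is not dominant: against North, East gives 6 > 3.
East is not dominant: against South, North gives 5 > 1.
No single strategy is best against every opponent action.

No strictly dominant strategy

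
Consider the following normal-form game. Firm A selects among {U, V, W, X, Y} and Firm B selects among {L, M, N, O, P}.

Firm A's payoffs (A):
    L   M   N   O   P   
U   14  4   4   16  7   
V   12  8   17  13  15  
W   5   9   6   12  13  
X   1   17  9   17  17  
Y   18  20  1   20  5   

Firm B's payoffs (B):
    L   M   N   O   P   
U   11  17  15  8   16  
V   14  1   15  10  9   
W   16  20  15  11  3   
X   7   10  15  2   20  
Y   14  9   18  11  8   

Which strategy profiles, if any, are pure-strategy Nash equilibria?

(V, N) and (X, P)

A profile is a Nash equilibrium when each player is best-responding to the other.
Firm A's best responses — vs L: Y (payoff 18); vs M: Y (payoff 20); vs N: V (payoff 17); vs O: Y (payoff 20); vs P: X (payoff 17).
Firm B's best responses — vs U: M (payoff 17); vs V: N (payoff 15); vs W: M (payoff 20); vs X: P (payoff 20); vs Y: N (payoff 18).
Mutual best responses occur at (V, N) and (X, P); at each, neither player gains by switching.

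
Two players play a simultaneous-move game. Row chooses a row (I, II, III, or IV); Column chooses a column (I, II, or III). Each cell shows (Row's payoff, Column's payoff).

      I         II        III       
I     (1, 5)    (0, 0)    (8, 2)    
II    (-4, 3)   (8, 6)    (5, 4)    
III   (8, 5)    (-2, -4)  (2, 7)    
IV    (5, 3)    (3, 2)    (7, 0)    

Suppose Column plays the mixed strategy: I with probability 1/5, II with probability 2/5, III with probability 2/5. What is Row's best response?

Row's best reply maximizes expected payoff against the mix.
I: (1/5)·1 + (2/5)·0 + (2/5)·8 = 17/5
II: (1/5)·(-4) + (2/5)·8 + (2/5)·5 = 22/5
III: (1/5)·8 + (2/5)·(-2) + (2/5)·2 = 8/5
IV: (1/5)·5 + (2/5)·3 + (2/5)·7 = 5
Highest expected payoff is 5, from IV.

IV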